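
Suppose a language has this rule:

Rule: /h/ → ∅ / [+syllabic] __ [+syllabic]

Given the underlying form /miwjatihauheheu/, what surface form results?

miwjatiaueeu

/h/ occurs between vowels /i/ and /a/, so it deletes.
/h/ occurs between vowels /u/ and /e/, so it deletes.
/h/ occurs between vowels /e/ and /e/, so it deletes.
Surface form: [miwjatiaueeu].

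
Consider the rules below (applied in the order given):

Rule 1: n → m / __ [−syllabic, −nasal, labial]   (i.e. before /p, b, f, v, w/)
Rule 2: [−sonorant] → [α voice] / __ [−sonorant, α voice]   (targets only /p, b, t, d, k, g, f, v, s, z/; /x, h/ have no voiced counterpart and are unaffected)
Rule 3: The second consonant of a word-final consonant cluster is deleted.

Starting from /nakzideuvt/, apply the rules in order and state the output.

Rule 1 (nasal place assimilation): no segment meets the environment; /nakzideuvt/ is unchanged.
Rule 2 (regressive voicing assimilation): /k/ precedes the voiced obstruent /z/, so it voices to [g] by assimilation. /v/ precedes the voiceless obstruent /t/, so it devoices to [f] by assimilation. /nakzideuvt/ → nagzideuft.
Rule 3 (final cluster simplification): /t/ is the second consonant of a word-final cluster /ft/, so it deletes. /nagzideuft/ → nagzideuf.

nagzideuf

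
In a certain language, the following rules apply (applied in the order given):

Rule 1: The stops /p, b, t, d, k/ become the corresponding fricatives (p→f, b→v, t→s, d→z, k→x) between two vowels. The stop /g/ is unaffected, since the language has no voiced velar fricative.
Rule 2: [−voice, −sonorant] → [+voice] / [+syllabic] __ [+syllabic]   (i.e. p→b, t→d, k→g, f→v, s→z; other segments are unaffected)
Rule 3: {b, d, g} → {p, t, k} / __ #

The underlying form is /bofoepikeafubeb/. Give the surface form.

Rule 1 (intervocalic spirantization): /p/ is a stop between vowels /e/ and /i/, so it spirantizes to the fricative [f]. /k/ is a stop between vowels /i/ and /e/, so it spirantizes to the fricative [x]. /b/ is a stop between vowels /u/ and /e/, so it spirantizes to the fricative [v]. /bofoepikeafubeb/ → bofoefixeafuveb.
Rule 2 (intervocalic voicing): /f/ is a voiceless obstruent between vowels /o/ and /o/, so it voices to [v]. /f/ is a voiceless obstruent between vowels /e/ and /i/, so it voices to [v]. /f/ is a voiceless obstruent between vowels /a/ and /u/, so it voices to [v]. /bofoefixeafuveb/ → bovoevixeavuveb.
Rule 3 (final devoicing): /b/ is a voiced stop in word-final position, so it devoices to [p]. /bovoevixeavuveb/ → bovoevixeavuvep.

bovoevixeavuvep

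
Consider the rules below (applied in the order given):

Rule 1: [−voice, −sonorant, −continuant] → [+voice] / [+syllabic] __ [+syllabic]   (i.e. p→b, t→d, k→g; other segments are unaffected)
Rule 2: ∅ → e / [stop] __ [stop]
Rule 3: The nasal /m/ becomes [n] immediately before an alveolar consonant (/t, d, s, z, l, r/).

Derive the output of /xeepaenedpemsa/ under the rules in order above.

xeebaenedepensa

Rule 1 (intervocalic voicing): /p/ is a voiceless stop between vowels /e/ and /a/, so it voices to [b]. /xeepaenedpemsa/ → xeebaenedpemsa.
Rule 2 (stop-cluster e-epenthesis): /d/ and /p/ form a stop–stop cluster, so [e] is inserted between them. /xeebaenedpemsa/ → xeebaenedepemsa.
Rule 3 (nasal place assimilation): /m/ precedes the alveolar consonant /s/, so it assimilates in place to [n]. /xeebaenedepemsa/ → xeebaenedepensa.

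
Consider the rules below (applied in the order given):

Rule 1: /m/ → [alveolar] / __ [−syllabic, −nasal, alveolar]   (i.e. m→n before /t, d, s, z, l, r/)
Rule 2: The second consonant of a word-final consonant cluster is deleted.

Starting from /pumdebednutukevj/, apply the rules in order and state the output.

pundebednutukev

Rule 1 (nasal place assimilation): /m/ precedes the alveolar consonant /d/, so it assimilates in place to [n]. /pumdebednutukevj/ → pundebednutukevj.
Rule 2 (final cluster simplification): /j/ is the second consonant of a word-final cluster /vj/, so it deletes. /pundebednutukevj/ → pundebednutukev.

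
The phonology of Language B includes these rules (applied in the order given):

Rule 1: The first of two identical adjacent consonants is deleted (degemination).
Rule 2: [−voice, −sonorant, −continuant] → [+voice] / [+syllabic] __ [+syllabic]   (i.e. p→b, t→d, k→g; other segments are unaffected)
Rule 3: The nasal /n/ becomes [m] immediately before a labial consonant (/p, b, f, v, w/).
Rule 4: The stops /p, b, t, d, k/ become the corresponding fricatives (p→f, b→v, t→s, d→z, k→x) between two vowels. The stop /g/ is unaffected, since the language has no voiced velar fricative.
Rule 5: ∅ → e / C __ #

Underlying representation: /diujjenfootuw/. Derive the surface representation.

Rule 1 (degemination): /jj/ is a geminate; the first /j/ deletes. /diujjenfootuw/ → diujenfootuw.
Rule 2 (intervocalic voicing): /t/ is a voiceless stop between vowels /o/ and /u/, so it voices to [d]. /diujenfootuw/ → diujenfooduw.
Rule 3 (nasal place assimilation): /n/ precedes the labial consonant /f/, so it assimilates in place to [m]. /diujenfooduw/ → diujemfooduw.
Rule 4 (intervocalic spirantization): /d/ is a stop between vowels /o/ and /u/, so it spirantizes to the fricative [z]. /diujemfooduw/ → diujemfoozuw.
Rule 5 (final e-epenthesis): the form ends in the consonant /w/, so [e] is inserted word-finally. /diujemfoozuw/ → diujemfoozuwe.

diujemfoozuwe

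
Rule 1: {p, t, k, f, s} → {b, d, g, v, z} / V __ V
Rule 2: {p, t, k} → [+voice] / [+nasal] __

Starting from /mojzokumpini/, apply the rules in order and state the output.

mojzogumbini

Rule 1 (intervocalic voicing): /k/ is a voiceless obstruent between vowels /o/ and /u/, so it voices to [g]. /mojzokumpini/ → mojzogumpini.
Rule 2 (post-nasal voicing): /p/ is a voiceless stop immediately after the nasal /m/, so it voices to [b]. /mojzogumpini/ → mojzogumbini.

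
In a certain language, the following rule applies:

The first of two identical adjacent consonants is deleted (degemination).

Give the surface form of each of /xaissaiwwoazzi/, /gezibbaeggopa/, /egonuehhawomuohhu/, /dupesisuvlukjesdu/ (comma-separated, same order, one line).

/xaissaiwwoazzi/: /ss/ is a geminate; the first /s/ deletes. /ww/ is a geminate; the first /w/ deletes. /zz/ is a geminate; the first /z/ deletes. → [xaisaiwoazi].
/gezibbaeggopa/: /bb/ is a geminate; the first /b/ deletes. /gg/ is a geminate; the first /g/ deletes. → [gezibaegopa].
/egonuehhawomuohhu/: /hh/ is a geminate; the first /h/ deletes. /hh/ is a geminate; the first /h/ deletes. → [egonuehawomuohu].
/dupesisuvlukjesdu/: the rule's environment is not met; surfaces unchanged as [dupesisuvlukjesdu].

xaisaiwoazi, gezibaegopa, egonuehawomuohu, dupesisuvlukjesdu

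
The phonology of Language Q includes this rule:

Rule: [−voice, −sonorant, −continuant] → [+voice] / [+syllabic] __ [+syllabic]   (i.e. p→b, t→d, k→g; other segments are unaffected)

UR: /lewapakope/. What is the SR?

/p/ is a voiceless stop between vowels /a/ and /a/, so it voices to [b].
/k/ is a voiceless stop between vowels /a/ and /o/, so it voices to [g].
/p/ is a voiceless stop between vowels /o/ and /e/, so it voices to [b].
Surface form: [lewabagobe].

lewabagobe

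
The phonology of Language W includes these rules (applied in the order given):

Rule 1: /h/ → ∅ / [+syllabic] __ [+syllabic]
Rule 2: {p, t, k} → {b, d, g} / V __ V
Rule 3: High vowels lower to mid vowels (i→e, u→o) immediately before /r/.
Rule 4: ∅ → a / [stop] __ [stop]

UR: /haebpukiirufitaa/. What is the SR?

haebapugierufidaa

Rule 1 (intervocalic h-deletion): no segment meets the environment; /haebpukiirufitaa/ is unchanged.
Rule 2 (intervocalic voicing): /k/ is a voiceless stop between vowels /u/ and /i/, so it voices to [g]. /t/ is a voiceless stop between vowels /i/ and /a/, so it voices to [d]. /haebpukiirufitaa/ → haebpugiirufidaa.
Rule 3 (pre-rhotic lowering): /i/ is a high vowel immediately before /r/, so it lowers to [e]. /haebpugiirufidaa/ → haebpugierufidaa.
Rule 4 (stop-cluster a-epenthesis): /b/ and /p/ form a stop–stop cluster, so [a] is inserted between them. /haebpugierufidaa/ → haebapugierufidaa.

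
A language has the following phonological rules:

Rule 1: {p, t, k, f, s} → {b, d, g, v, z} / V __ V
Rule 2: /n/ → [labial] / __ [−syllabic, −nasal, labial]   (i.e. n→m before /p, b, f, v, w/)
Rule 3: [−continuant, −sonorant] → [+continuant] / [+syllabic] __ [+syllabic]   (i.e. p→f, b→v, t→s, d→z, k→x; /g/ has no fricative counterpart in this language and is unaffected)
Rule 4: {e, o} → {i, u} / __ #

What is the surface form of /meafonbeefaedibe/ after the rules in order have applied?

meavombeevaezivi

Rule 1 (intervocalic voicing): /f/ is a voiceless obstruent between vowels /a/ and /o/, so it voices to [v]. /f/ is a voiceless obstruent between vowels /e/ and /a/, so it voices to [v]. /meafonbeefaedibe/ → meavonbeevaedibe.
Rule 2 (nasal place assimilation): /n/ precedes the labial consonant /b/, so it assimilates in place to [m]. /meavonbeevaedibe/ → meavombeevaedibe.
Rule 3 (intervocalic spirantization): /d/ is a stop between vowels /e/ and /i/, so it spirantizes to the fricative [z]. /b/ is a stop between vowels /i/ and /e/, so it spirantizes to the fricative [v]. /meavombeevaedibe/ → meavombeevaezive.
Rule 4 (final vowel raising): /e/ is a mid vowel in word-final position, so it raises to [i]. /meavombeevaezive/ → meavombeevaezivi.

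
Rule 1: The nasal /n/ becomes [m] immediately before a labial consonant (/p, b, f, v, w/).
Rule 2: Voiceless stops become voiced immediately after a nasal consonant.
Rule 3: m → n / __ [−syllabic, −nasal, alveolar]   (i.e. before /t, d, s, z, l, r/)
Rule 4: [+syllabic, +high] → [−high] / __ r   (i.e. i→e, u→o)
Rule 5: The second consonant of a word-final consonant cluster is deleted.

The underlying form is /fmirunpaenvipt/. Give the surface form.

Rule 1 (nasal place assimilation): /n/ precedes the labial consonant /p/, so it assimilates in place to [m]. /n/ precedes the labial consonant /v/, so it assimilates in place to [m]. /fmirunpaenvipt/ → fmirumpaemvipt.
Rule 2 (post-nasal voicing): /p/ is a voiceless stop immediately after the nasal /m/, so it voices to [b]. /fmirumpaemvipt/ → fmirumbaemvipt.
Rule 3 (nasal place assimilation): no segment meets the environment; /fmirumbaemvipt/ is unchanged.
Rule 4 (pre-rhotic lowering): /i/ is a high vowel immediately before /r/, so it lowers to [e]. /fmirumbaemvipt/ → fmerumbaemvipt.
Rule 5 (final cluster simplification): /t/ is the second consonant of a word-final cluster /pt/, so it deletes. /fmerumbaemvipt/ → fmerumbaemvip.

fmerumbaemvip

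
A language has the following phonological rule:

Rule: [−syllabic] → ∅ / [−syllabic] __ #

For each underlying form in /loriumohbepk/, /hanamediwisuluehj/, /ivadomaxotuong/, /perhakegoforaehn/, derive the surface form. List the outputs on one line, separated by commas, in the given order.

/loriumohbepk/: /k/ is the second consonant of a word-final cluster /pk/, so it deletes. → [loriumohbep].
/hanamediwisuluehj/: /j/ is the second consonant of a word-final cluster /hj/, so it deletes. → [hanamediwisulueh].
/ivadomaxotuong/: /g/ is the second consonant of a word-final cluster /ng/, so it deletes. → [ivadomaxotuon].
/perhakegoforaehn/: /n/ is the second consonant of a word-final cluster /hn/, so it deletes. → [perhakegoforaeh].

loriumohbep, hanamediwisulueh, ivadomaxotuon, perhakegoforaeh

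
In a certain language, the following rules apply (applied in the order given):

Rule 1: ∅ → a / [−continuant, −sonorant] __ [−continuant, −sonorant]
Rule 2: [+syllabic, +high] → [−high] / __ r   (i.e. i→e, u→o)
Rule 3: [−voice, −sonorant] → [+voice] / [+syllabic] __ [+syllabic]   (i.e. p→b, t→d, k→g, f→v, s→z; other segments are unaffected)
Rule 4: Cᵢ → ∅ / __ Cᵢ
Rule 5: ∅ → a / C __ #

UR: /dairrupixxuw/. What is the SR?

daerubixuwa

Rule 1 (stop-cluster a-epenthesis): no segment meets the environment; /dairrupixxuw/ is unchanged.
Rule 2 (pre-rhotic lowering): /i/ is a high vowel immediately before /r/, so it lowers to [e]. /dairrupixxuw/ → daerrupixxuw.
Rule 3 (intervocalic voicing): /p/ is a voiceless obstruent between vowels /u/ and /i/, so it voices to [b]. /daerrupixxuw/ → daerrubixxuw.
Rule 4 (degemination): /rr/ is a geminate; the first /r/ deletes. /xx/ is a geminate; the first /x/ deletes. /daerrubixxuw/ → daerubixuw.
Rule 5 (final a-epenthesis): the form ends in the consonant /w/, so [a] is inserted word-finally. /daerubixuw/ → daerubixuwa.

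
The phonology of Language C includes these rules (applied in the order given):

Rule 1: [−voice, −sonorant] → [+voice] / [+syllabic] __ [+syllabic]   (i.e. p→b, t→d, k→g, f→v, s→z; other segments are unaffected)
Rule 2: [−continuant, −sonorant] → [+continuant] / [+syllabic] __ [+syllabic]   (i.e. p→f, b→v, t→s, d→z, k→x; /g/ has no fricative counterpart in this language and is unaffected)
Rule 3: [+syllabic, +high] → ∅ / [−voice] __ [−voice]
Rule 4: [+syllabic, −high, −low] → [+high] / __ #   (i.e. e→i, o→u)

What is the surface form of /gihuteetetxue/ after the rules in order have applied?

gihuzeezetxui

Rule 1 (intervocalic voicing): /t/ is a voiceless obstruent between vowels /u/ and /e/, so it voices to [d]. /t/ is a voiceless obstruent between vowels /e/ and /e/, so it voices to [d]. /gihuteetetxue/ → gihudeedetxue.
Rule 2 (intervocalic spirantization): /d/ is a stop between vowels /u/ and /e/, so it spirantizes to the fricative [z]. /d/ is a stop between vowels /e/ and /e/, so it spirantizes to the fricative [z]. /gihudeedetxue/ → gihuzeezetxue.
Rule 3 (high vowel syncope): no segment meets the environment; /gihuzeezetxue/ is unchanged.
Rule 4 (final vowel raising): /e/ is a mid vowel in word-final position, so it raises to [i]. /gihuzeezetxue/ → gihuzeezetxui.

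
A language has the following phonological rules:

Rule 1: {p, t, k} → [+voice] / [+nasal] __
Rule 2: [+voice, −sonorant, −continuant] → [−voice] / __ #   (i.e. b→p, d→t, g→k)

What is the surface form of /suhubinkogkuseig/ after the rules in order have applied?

suhubingogkuseik

Rule 1 (post-nasal voicing): /k/ is a voiceless stop immediately after the nasal /n/, so it voices to [g]. /suhubinkogkuseig/ → suhubingogkuseig.
Rule 2 (final devoicing): /g/ is a voiced stop in word-final position, so it devoices to [k]. /suhubingogkuseig/ → suhubingogkuseik.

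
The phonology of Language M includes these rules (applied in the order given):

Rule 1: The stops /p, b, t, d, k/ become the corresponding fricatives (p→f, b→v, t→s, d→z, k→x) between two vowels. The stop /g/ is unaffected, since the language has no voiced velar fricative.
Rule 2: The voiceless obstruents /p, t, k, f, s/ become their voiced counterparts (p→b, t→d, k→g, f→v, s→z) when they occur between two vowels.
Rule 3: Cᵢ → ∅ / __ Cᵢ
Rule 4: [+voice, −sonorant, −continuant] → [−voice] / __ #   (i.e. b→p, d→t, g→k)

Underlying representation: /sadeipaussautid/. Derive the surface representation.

sazeivausauzit

Rule 1 (intervocalic spirantization): /d/ is a stop between vowels /a/ and /e/, so it spirantizes to the fricative [z]. /p/ is a stop between vowels /i/ and /a/, so it spirantizes to the fricative [f]. /t/ is a stop between vowels /u/ and /i/, so it spirantizes to the fricative [s]. /sadeipaussautid/ → sazeifaussausid.
Rule 2 (intervocalic voicing): /f/ is a voiceless obstruent between vowels /i/ and /a/, so it voices to [v]. /s/ is a voiceless obstruent between vowels /u/ and /i/, so it voices to [z]. /sazeifaussausid/ → sazeivaussauzid.
Rule 3 (degemination): /ss/ is a geminate; the first /s/ deletes. /sazeivaussauzid/ → sazeivausauzid.
Rule 4 (final devoicing): /d/ is a voiced stop in word-final position, so it devoices to [t]. /sazeivausauzid/ → sazeivausauzit.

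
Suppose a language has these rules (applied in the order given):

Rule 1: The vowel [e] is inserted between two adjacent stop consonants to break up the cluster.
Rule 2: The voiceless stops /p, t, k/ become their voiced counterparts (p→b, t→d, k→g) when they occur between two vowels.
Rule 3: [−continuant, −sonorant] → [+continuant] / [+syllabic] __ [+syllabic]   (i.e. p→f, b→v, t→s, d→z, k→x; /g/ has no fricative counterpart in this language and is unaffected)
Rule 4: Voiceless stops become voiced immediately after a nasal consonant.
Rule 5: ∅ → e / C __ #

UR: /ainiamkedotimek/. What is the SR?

Rule 1 (stop-cluster e-epenthesis): no segment meets the environment; /ainiamkedotimek/ is unchanged.
Rule 2 (intervocalic voicing): /t/ is a voiceless stop between vowels /o/ and /i/, so it voices to [d]. /ainiamkedotimek/ → ainiamkedodimek.
Rule 3 (intervocalic spirantization): /d/ is a stop between vowels /e/ and /o/, so it spirantizes to the fricative [z]. /d/ is a stop between vowels /o/ and /i/, so it spirantizes to the fricative [z]. /ainiamkedodimek/ → ainiamkezozimek.
Rule 4 (post-nasal voicing): /k/ is a voiceless stop immediately after the nasal /m/, so it voices to [g]. /ainiamkezozimek/ → ainiamgezozimek.
Rule 5 (final e-epenthesis): the form ends in the consonant /k/, so [e] is inserted word-finally. /ainiamgezozimek/ → ainiamgezozimeke.

ainiamgezozimeke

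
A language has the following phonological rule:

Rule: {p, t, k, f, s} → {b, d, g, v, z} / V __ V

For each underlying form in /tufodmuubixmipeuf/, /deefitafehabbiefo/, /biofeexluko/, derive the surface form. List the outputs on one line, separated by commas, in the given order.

/tufodmuubixmipeuf/: /f/ is a voiceless obstruent between vowels /u/ and /o/, so it voices to [v]. /p/ is a voiceless obstruent between vowels /i/ and /e/, so it voices to [b]. → [tuvodmuubixmibeuf].
/deefitafehabbiefo/: /f/ is a voiceless obstruent between vowels /e/ and /i/, so it voices to [v]. /t/ is a voiceless obstruent between vowels /i/ and /a/, so it voices to [d]. /f/ is a voiceless obstruent between vowels /a/ and /e/, so it voices to [v]. /f/ is a voiceless obstruent between vowels /e/ and /o/, so it voices to [v]. → [deevidavehabbievo].
/biofeexluko/: /f/ is a voiceless obstruent between vowels /o/ and /e/, so it voices to [v]. /k/ is a voiceless obstruent between vowels /u/ and /o/, so it voices to [g]. → [bioveexlugo].

tuvodmuubixmibeuf, deevidavehabbievo, bioveexlugo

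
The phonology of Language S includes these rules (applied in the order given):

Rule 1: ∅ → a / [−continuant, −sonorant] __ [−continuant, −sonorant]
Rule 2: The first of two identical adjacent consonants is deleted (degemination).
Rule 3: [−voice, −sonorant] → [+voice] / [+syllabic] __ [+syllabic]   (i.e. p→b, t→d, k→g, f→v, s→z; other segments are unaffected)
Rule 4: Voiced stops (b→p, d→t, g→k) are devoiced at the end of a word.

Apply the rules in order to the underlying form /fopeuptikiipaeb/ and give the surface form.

Rule 1 (stop-cluster a-epenthesis): /p/ and /t/ form a stop–stop cluster, so [a] is inserted between them. /fopeuptikiipaeb/ → fopeupatikiipaeb.
Rule 2 (degemination): no segment meets the environment; /fopeupatikiipaeb/ is unchanged.
Rule 3 (intervocalic voicing): /p/ is a voiceless obstruent between vowels /o/ and /e/, so it voices to [b]. /p/ is a voiceless obstruent between vowels /u/ and /a/, so it voices to [b]. /t/ is a voiceless obstruent between vowels /a/ and /i/, so it voices to [d]. /k/ is a voiceless obstruent between vowels /i/ and /i/, so it voices to [g]. /p/ is a voiceless obstruent between vowels /i/ and /a/, so it voices to [b]. /fopeupatikiipaeb/ → fobeubadigiibaeb.
Rule 4 (final devoicing): /b/ is a voiced stop in word-final position, so it devoices to [p]. /fobeubadigiibaeb/ → fobeubadigiibaep.

fobeubadigiibaep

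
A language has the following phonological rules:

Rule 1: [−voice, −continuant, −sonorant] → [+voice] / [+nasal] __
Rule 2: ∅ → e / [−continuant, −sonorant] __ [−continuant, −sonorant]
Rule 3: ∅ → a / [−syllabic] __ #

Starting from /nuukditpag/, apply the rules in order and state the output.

Rule 1 (post-nasal voicing): no segment meets the environment; /nuukditpag/ is unchanged.
Rule 2 (stop-cluster e-epenthesis): /k/ and /d/ form a stop–stop cluster, so [e] is inserted between them. /t/ and /p/ form a stop–stop cluster, so [e] is inserted between them. /nuukditpag/ → nuukeditepag.
Rule 3 (final a-epenthesis): the form ends in the consonant /g/, so [a] is inserted word-finally. /nuukeditepag/ → nuukeditepaga.

nuukeditepaga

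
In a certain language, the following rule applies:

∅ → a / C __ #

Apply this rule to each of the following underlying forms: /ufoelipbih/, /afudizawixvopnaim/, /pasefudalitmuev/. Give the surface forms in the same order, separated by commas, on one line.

/ufoelipbih/: the form ends in the consonant /h/, so [a] is inserted word-finally. → [ufoelipbiha].
/afudizawixvopnaim/: the form ends in the consonant /m/, so [a] is inserted word-finally. → [afudizawixvopnaima].
/pasefudalitmuev/: the form ends in the consonant /v/, so [a] is inserted word-finally. → [pasefudalitmueva].

ufoelipbiha, afudizawixvopnaima, pasefudalitmueva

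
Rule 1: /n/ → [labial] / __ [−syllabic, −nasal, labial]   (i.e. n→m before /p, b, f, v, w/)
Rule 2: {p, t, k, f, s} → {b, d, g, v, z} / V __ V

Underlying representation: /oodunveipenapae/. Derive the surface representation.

oodumveibenabae

Rule 1 (nasal place assimilation): /n/ precedes the labial consonant /v/, so it assimilates in place to [m]. /oodunveipenapae/ → oodumveipenapae.
Rule 2 (intervocalic voicing): /p/ is a voiceless obstruent between vowels /i/ and /e/, so it voices to [b]. /p/ is a voiceless obstruent between vowels /a/ and /a/, so it voices to [b]. /oodumveipenapae/ → oodumveibenabae.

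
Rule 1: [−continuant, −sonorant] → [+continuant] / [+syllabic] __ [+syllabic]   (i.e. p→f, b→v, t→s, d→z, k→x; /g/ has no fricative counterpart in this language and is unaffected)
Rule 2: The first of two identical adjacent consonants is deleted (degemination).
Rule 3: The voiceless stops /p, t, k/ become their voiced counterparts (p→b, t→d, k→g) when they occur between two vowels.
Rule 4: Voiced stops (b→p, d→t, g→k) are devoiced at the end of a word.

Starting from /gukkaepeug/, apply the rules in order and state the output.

gugaefeuk

Rule 1 (intervocalic spirantization): /p/ is a stop between vowels /e/ and /e/, so it spirantizes to the fricative [f]. /gukkaepeug/ → gukkaefeug.
Rule 2 (degemination): /kk/ is a geminate; the first /k/ deletes. /gukkaefeug/ → gukaefeug.
Rule 3 (intervocalic voicing): /k/ is a voiceless stop between vowels /u/ and /a/, so it voices to [g]. /gukaefeug/ → gugaefeug.
Rule 4 (final devoicing): /g/ is a voiced stop in word-final position, so it devoices to [k]. /gugaefeug/ → gugaefeuk.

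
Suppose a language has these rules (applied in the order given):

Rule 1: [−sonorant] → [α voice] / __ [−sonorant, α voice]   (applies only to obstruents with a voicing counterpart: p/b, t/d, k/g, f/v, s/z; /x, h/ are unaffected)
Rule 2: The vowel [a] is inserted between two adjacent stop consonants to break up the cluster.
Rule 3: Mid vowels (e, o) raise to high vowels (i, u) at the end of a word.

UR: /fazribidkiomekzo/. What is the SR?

fazribitakiomegzu

Rule 1 (regressive voicing assimilation): /d/ precedes the voiceless obstruent /k/, so it devoices to [t] by assimilation. /k/ precedes the voiced obstruent /z/, so it voices to [g] by assimilation. /fazribidkiomekzo/ → fazribitkiomegzo.
Rule 2 (stop-cluster a-epenthesis): /t/ and /k/ form a stop–stop cluster, so [a] is inserted between them. /fazribitkiomegzo/ → fazribitakiomegzo.
Rule 3 (final vowel raising): /o/ is a mid vowel in word-final position, so it raises to [u]. /fazribitakiomegzo/ → fazribitakiomegzu.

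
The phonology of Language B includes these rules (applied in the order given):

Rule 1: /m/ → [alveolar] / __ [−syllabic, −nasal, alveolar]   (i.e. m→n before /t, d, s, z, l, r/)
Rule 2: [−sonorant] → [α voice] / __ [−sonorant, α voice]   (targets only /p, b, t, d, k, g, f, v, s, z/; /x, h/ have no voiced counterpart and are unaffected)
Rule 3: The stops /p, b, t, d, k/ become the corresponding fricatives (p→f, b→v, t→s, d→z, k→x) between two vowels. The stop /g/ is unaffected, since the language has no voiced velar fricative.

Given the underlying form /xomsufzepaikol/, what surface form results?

xonsuvzefaixol

Rule 1 (nasal place assimilation): /m/ precedes the alveolar consonant /s/, so it assimilates in place to [n]. /xomsufzepaikol/ → xonsufzepaikol.
Rule 2 (regressive voicing assimilation): /f/ precedes the voiced obstruent /z/, so it voices to [v] by assimilation. /xonsufzepaikol/ → xonsuvzepaikol.
Rule 3 (intervocalic spirantization): /p/ is a stop between vowels /e/ and /a/, so it spirantizes to the fricative [f]. /k/ is a stop between vowels /i/ and /o/, so it spirantizes to the fricative [x]. /xonsuvzepaikol/ → xonsuvzefaixol.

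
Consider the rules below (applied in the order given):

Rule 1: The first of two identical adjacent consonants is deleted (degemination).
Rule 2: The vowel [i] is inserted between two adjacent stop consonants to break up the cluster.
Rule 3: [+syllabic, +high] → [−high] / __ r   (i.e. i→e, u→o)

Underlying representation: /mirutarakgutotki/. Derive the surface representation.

merutarakigutotiki

Rule 1 (degemination): no segment meets the environment; /mirutarakgutotki/ is unchanged.
Rule 2 (stop-cluster i-epenthesis): /k/ and /g/ form a stop–stop cluster, so [i] is inserted between them. /t/ and /k/ form a stop–stop cluster, so [i] is inserted between them. /mirutarakgutotki/ → mirutarakigutotiki.
Rule 3 (pre-rhotic lowering): /i/ is a high vowel immediately before /r/, so it lowers to [e]. /mirutarakigutotiki/ → merutarakigutotiki.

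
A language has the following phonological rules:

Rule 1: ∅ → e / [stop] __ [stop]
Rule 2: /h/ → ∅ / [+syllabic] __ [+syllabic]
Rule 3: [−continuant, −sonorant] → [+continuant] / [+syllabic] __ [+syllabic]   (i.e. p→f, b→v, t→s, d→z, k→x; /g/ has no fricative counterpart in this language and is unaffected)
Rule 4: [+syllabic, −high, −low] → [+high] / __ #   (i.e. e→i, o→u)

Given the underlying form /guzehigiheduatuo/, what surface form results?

Rule 1 (stop-cluster e-epenthesis): no segment meets the environment; /guzehigiheduatuo/ is unchanged.
Rule 2 (intervocalic h-deletion): /h/ occurs between vowels /e/ and /i/, so it deletes. /h/ occurs between vowels /i/ and /e/, so it deletes. /guzehigiheduatuo/ → guzeigieduatuo.
Rule 3 (intervocalic spirantization): /d/ is a stop between vowels /e/ and /u/, so it spirantizes to the fricative [z]. /t/ is a stop between vowels /a/ and /u/, so it spirantizes to the fricative [s]. /guzeigieduatuo/ → guzeigiezuasuo.
Rule 4 (final vowel raising): /o/ is a mid vowel in word-final position, so it raises to [u]. /guzeigiezuasuo/ → guzeigiezuasuu.

guzeigiezuasuu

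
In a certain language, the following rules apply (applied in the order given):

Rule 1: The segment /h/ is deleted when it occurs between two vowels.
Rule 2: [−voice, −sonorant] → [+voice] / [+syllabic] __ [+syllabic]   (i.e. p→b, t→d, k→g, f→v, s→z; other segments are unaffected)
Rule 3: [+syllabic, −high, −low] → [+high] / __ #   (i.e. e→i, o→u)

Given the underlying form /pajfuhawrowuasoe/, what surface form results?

pajfuawrowuazoi

Rule 1 (intervocalic h-deletion): /h/ occurs between vowels /u/ and /a/, so it deletes. /pajfuhawrowuasoe/ → pajfuawrowuasoe.
Rule 2 (intervocalic voicing): /s/ is a voiceless obstruent between vowels /a/ and /o/, so it voices to [z]. /pajfuawrowuasoe/ → pajfuawrowuazoe.
Rule 3 (final vowel raising): /e/ is a mid vowel in word-final position, so it raises to [i]. /pajfuawrowuazoe/ → pajfuawrowuazoi.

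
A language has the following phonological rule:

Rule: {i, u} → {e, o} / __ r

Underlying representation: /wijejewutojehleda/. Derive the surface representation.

No segment of /wijejewutojehleda/ meets the structural description of the rule, so the form surfaces unchanged.

wijejewutojehleda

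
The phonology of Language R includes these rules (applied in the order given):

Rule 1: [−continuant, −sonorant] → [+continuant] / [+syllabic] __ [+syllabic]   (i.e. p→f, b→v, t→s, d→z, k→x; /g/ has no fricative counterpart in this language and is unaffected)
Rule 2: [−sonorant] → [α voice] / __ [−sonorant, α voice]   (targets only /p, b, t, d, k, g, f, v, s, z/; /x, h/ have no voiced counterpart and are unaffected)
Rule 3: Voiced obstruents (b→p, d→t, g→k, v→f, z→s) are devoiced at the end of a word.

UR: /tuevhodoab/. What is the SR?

Rule 1 (intervocalic spirantization): /d/ is a stop between vowels /o/ and /o/, so it spirantizes to the fricative [z]. /tuevhodoab/ → tuevhozoab.
Rule 2 (regressive voicing assimilation): /v/ precedes the voiceless obstruent /h/, so it devoices to [f] by assimilation. /tuevhozoab/ → tuefhozoab.
Rule 3 (final devoicing): /b/ is a voiced obstruent in word-final position, so it devoices to [p]. /tuefhozoab/ → tuefhozoap.

tuefhozoap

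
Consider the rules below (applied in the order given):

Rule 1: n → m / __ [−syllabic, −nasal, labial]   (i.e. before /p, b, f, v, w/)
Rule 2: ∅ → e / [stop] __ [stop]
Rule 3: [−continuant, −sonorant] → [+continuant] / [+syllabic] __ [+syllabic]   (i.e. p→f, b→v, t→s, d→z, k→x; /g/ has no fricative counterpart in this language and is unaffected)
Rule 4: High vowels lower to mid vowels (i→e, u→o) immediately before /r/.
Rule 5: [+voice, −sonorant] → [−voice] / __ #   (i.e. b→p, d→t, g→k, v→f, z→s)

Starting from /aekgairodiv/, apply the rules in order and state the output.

Rule 1 (nasal place assimilation): no segment meets the environment; /aekgairodiv/ is unchanged.
Rule 2 (stop-cluster e-epenthesis): /k/ and /g/ form a stop–stop cluster, so [e] is inserted between them. /aekgairodiv/ → aekegairodiv.
Rule 3 (intervocalic spirantization): /k/ is a stop between vowels /e/ and /e/, so it spirantizes to the fricative [x]. /d/ is a stop between vowels /o/ and /i/, so it spirantizes to the fricative [z]. /aekegairodiv/ → aexegairoziv.
Rule 4 (pre-rhotic lowering): /i/ is a high vowel immediately before /r/, so it lowers to [e]. /aexegairoziv/ → aexegaeroziv.
Rule 5 (final devoicing): /v/ is a voiced obstruent in word-final position, so it devoices to [f]. /aexegaeroziv/ → aexegaerozif.

aexegaerozif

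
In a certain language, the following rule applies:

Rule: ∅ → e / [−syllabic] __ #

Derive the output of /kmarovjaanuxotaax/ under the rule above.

kmarovjaanuxotaaxe

the form ends in the consonant /x/, so [e] is inserted word-finally.
Surface form: [kmarovjaanuxotaaxe].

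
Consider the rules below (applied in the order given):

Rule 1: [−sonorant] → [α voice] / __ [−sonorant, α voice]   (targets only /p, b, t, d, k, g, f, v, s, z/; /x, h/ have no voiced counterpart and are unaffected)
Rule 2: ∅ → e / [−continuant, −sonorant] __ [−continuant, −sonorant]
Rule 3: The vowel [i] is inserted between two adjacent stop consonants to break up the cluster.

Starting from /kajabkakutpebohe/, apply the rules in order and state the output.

kajapekakutepebohe

Rule 1 (regressive voicing assimilation): /b/ precedes the voiceless obstruent /k/, so it devoices to [p] by assimilation. /kajabkakutpebohe/ → kajapkakutpebohe.
Rule 2 (stop-cluster e-epenthesis): /p/ and /k/ form a stop–stop cluster, so [e] is inserted between them. /t/ and /p/ form a stop–stop cluster, so [e] is inserted between them. /kajapkakutpebohe/ → kajapekakutepebohe.
Rule 3 (stop-cluster i-epenthesis): no segment meets the environment; /kajapekakutepebohe/ is unchanged.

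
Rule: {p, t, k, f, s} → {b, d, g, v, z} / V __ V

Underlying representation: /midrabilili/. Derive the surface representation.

midrabilili

No segment of /midrabilili/ meets the structural description of the rule, so the form surfaces unchanged.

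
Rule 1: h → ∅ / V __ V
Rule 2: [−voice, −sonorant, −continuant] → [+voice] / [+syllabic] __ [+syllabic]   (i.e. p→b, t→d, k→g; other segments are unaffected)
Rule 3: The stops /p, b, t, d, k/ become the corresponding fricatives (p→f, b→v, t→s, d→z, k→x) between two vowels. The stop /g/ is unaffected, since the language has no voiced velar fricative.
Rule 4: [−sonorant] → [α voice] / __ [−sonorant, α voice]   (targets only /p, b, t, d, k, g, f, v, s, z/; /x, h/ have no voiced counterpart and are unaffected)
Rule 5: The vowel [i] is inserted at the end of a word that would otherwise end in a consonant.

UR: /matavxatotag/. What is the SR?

mazafxazozagi

Rule 1 (intervocalic h-deletion): no segment meets the environment; /matavxatotag/ is unchanged.
Rule 2 (intervocalic voicing): /t/ is a voiceless stop between vowels /a/ and /a/, so it voices to [d]. /t/ is a voiceless stop between vowels /a/ and /o/, so it voices to [d]. /t/ is a voiceless stop between vowels /o/ and /a/, so it voices to [d]. /matavxatotag/ → madavxadodag.
Rule 3 (intervocalic spirantization): /d/ is a stop between vowels /a/ and /a/, so it spirantizes to the fricative [z]. /d/ is a stop between vowels /a/ and /o/, so it spirantizes to the fricative [z]. /d/ is a stop between vowels /o/ and /a/, so it spirantizes to the fricative [z]. /madavxadodag/ → mazavxazozag.
Rule 4 (regressive voicing assimilation): /v/ precedes the voiceless obstruent /x/, so it devoices to [f] by assimilation. /mazavxazozag/ → mazafxazozag.
Rule 5 (final i-epenthesis): the form ends in the consonant /g/, so [i] is inserted word-finally. /mazafxazozag/ → mazafxazozagi.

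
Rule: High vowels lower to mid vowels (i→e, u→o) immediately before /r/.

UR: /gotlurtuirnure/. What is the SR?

gotlortuernore

/u/ is a high vowel immediately before /r/, so it lowers to [o].
/i/ is a high vowel immediately before /r/, so it lowers to [e].
/u/ is a high vowel immediately before /r/, so it lowers to [o].
Surface form: [gotlortuernore].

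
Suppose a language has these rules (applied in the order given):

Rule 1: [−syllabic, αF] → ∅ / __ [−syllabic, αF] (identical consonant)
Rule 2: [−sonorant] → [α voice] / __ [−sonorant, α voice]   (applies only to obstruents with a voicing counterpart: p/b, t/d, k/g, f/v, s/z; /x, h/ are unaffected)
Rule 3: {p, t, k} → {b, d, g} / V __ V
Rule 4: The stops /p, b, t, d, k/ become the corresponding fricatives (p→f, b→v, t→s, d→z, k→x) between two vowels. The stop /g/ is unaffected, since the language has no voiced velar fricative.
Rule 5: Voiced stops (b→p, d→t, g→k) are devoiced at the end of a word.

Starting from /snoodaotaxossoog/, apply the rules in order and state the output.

Rule 1 (degemination): /ss/ is a geminate; the first /s/ deletes. /snoodaotaxossoog/ → snoodaotaxosoog.
Rule 2 (regressive voicing assimilation): no segment meets the environment; /snoodaotaxosoog/ is unchanged.
Rule 3 (intervocalic voicing): /t/ is a voiceless stop between vowels /o/ and /a/, so it voices to [d]. /snoodaotaxosoog/ → snoodaodaxosoog.
Rule 4 (intervocalic spirantization): /d/ is a stop between vowels /o/ and /a/, so it spirantizes to the fricative [z]. /d/ is a stop between vowels /o/ and /a/, so it spirantizes to the fricative [z]. /snoodaodaxosoog/ → snoozaozaxosoog.
Rule 5 (final devoicing): /g/ is a voiced stop in word-final position, so it devoices to [k]. /snoozaozaxosoog/ → snoozaozaxosook.

snoozaozaxosook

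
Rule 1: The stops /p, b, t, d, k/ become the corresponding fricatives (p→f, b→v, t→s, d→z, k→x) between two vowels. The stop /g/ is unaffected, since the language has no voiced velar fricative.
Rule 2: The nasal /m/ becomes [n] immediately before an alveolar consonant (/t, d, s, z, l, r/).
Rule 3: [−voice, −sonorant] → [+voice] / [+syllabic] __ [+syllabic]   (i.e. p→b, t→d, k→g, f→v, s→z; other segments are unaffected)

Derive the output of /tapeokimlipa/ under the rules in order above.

Rule 1 (intervocalic spirantization): /p/ is a stop between vowels /a/ and /e/, so it spirantizes to the fricative [f]. /k/ is a stop between vowels /o/ and /i/, so it spirantizes to the fricative [x]. /p/ is a stop between vowels /i/ and /a/, so it spirantizes to the fricative [f]. /tapeokimlipa/ → tafeoximlifa.
Rule 2 (nasal place assimilation): /m/ precedes the alveolar consonant /l/, so it assimilates in place to [n]. /tafeoximlifa/ → tafeoxinlifa.
Rule 3 (intervocalic voicing): /f/ is a voiceless obstruent between vowels /a/ and /e/, so it voices to [v]. /f/ is a voiceless obstruent between vowels /i/ and /a/, so it voices to [v]. /tafeoxinlifa/ → taveoxinliva.

taveoxinliva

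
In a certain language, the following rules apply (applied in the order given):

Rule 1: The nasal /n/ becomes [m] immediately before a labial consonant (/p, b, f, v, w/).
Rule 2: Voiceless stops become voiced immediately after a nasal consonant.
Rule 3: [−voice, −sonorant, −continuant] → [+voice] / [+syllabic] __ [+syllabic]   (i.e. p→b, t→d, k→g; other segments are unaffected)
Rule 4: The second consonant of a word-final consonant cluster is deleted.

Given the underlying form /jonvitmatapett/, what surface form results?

Rule 1 (nasal place assimilation): /n/ precedes the labial consonant /v/, so it assimilates in place to [m]. /jonvitmatapett/ → jomvitmatapett.
Rule 2 (post-nasal voicing): no segment meets the environment; /jomvitmatapett/ is unchanged.
Rule 3 (intervocalic voicing): /t/ is a voiceless stop between vowels /a/ and /a/, so it voices to [d]. /p/ is a voiceless stop between vowels /a/ and /e/, so it voices to [b]. /jomvitmatapett/ → jomvitmadabett.
Rule 4 (final cluster simplification): /t/ is the second consonant of a word-final cluster /tt/, so it deletes. /jomvitmadabett/ → jomvitmadabet.

jomvitmadabet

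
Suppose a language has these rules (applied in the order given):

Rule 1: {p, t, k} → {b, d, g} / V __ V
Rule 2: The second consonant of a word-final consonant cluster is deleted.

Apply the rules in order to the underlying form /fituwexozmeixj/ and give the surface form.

fiduwexozmeix

Rule 1 (intervocalic voicing): /t/ is a voiceless stop between vowels /i/ and /u/, so it voices to [d]. /fituwexozmeixj/ → fiduwexozmeixj.
Rule 2 (final cluster simplification): /j/ is the second consonant of a word-final cluster /xj/, so it deletes. /fiduwexozmeixj/ → fiduwexozmeix.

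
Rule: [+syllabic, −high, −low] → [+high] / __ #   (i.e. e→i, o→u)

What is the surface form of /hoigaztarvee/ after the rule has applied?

/e/ is a mid vowel in word-final position, so it raises to [i].
The other instances of /o/, /e/ do not occur in the required environment and remain unchanged.
Surface form: [hoigaztarvei].

hoigaztarvei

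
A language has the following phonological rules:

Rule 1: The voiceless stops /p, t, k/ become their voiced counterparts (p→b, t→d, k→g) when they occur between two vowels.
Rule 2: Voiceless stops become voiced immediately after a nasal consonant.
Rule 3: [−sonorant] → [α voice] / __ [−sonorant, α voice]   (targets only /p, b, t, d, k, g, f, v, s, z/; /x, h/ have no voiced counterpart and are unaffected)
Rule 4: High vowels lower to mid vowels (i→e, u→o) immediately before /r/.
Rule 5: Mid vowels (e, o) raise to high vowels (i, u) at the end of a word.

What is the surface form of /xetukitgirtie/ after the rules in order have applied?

xedugidgertii

Rule 1 (intervocalic voicing): /t/ is a voiceless stop between vowels /e/ and /u/, so it voices to [d]. /k/ is a voiceless stop between vowels /u/ and /i/, so it voices to [g]. /xetukitgirtie/ → xedugitgirtie.
Rule 2 (post-nasal voicing): no segment meets the environment; /xedugitgirtie/ is unchanged.
Rule 3 (regressive voicing assimilation): /t/ precedes the voiced obstruent /g/, so it voices to [d] by assimilation. /xedugitgirtie/ → xedugidgirtie.
Rule 4 (pre-rhotic lowering): /i/ is a high vowel immediately before /r/, so it lowers to [e]. /xedugidgirtie/ → xedugidgertie.
Rule 5 (final vowel raising): /e/ is a mid vowel in word-final position, so it raises to [i]. /xedugidgertie/ → xedugidgertii.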